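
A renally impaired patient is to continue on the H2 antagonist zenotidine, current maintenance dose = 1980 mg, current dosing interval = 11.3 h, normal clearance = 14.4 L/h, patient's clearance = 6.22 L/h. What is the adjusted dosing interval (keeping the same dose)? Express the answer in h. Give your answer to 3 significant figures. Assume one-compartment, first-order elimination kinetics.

To keep the same average steady-state level, dosing rate must scale with clearance.
CL ratio = 6.22 / 14.4 = 0.4319
New interval (same dose) = 11.3 / 0.4319 = 26.16 h

26.2 h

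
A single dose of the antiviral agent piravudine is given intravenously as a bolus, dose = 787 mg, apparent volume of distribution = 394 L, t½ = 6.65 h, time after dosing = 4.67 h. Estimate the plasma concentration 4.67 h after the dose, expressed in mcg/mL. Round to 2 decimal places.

1.23 mcg/mL

C₀ = Dose / Vd = 787.0 / 394 = 1.997 mg/L
k = ln2 / t½ = 0.693147 / 6.65 = 0.1042 h⁻¹
C = C₀ · e^(−k·t) = 1.997 × e^(−0.1042 × 4.67)
  = 1.997 × 0.6147 = 1.228 mg/L
(1.228 mg/L = 1.228 mcg/mL)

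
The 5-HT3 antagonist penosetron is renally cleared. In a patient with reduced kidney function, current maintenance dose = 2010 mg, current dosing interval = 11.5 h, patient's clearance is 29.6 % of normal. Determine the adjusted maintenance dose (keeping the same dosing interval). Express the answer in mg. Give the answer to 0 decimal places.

To keep the same average steady-state level, dosing rate must scale with clearance.
CL ratio = 29.6 / 100 = 0.2960
New dose (same interval) = 2010 × 0.2960 = 595.0 mg

595 mg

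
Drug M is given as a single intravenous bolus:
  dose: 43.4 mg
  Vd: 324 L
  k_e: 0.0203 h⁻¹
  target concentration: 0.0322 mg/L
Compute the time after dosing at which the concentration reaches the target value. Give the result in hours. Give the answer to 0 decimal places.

C₀ = Dose / Vd = 43.40 / 324 = 0.1340 mg/L
t = ln(C₀ / C) / k = ln(0.1340 / 0.0322) / 0.02030
  = ln(4.161) / 0.02030 = 1.426 / 0.02030 = 70.25 h

70 h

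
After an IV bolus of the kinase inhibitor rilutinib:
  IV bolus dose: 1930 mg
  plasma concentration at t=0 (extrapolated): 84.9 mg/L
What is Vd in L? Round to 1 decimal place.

22.7 L

Vd = Dose / C₀ = 1930 / 84.9 = 22.73 L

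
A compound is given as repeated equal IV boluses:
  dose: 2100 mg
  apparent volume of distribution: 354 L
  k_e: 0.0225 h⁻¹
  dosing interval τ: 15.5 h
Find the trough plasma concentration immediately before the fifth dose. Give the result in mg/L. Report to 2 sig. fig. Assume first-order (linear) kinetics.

11 mg/L

C₀ per dose = Dose / Vd = 2100 / 354 = 5.932 mg/L
Fraction remaining after one interval: r = e^(−kτ) = e^(−0.02250 × 15.5) = 0.7056
Before dose 5, 4 doses have been given (aged 1τ, 2τ, 3τ, 4τ).
C_trough = C₀ × (r + r² + … + r^4) = C₀ × r(1−r^4)/(1−r)
        = 5.932 × 0.7056 × (1 − 0.2479) / (1 − 0.7056) = 10.69 mg/L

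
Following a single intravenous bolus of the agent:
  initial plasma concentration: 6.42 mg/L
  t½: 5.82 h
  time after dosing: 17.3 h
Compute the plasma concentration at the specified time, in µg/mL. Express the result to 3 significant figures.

k = ln2 / t½ = 0.693147 / 5.82 = 0.1191 h⁻¹
C = C₀ · e^(−k·t) = 6.420 × e^(−0.1191 × 17.3)
  = 6.420 × 0.1274 = 0.8179 mg/L
(0.8179 mg/L = 0.8179 µg/mL)

0.818 µg/mL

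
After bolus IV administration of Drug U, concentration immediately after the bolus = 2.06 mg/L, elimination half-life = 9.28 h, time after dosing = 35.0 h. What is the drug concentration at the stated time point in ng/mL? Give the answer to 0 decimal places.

151 ng/mL

k = ln2 / t½ = 0.693147 / 9.28 = 0.07469 h⁻¹
C = C₀ · e^(−k·t) = 2.060 × e^(−0.07469 × 35.0)
  = 2.060 × 0.07323 = 0.1509 mg/L
Convert: 0.1509 mg/L × 1000 = 150.9 ng/mL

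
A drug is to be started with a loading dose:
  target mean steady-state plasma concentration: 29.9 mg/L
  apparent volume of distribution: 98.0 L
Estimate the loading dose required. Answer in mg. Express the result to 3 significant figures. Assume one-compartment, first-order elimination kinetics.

LD = Css × Vd = 29.9 × 98.0 = 2930 mg

2930 mg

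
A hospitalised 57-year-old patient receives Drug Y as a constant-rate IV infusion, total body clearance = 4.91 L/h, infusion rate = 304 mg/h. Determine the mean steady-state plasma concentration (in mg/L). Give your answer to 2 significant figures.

62 mg/L

At steady state Css = R₀ / CL = 304 / 4.910 = 61.91 mg/L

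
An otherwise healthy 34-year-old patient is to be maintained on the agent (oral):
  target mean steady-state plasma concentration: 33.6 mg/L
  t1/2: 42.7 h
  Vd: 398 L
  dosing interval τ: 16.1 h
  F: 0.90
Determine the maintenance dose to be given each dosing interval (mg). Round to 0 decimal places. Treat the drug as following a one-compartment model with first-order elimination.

3883 mg

k = ln2 / t½ = 0.693147 / 42.7 = 0.01623 h⁻¹
CL = k × Vd = 0.01623 × 398 = 6.460 L/h
At steady state, F × (Dose/τ) = Css × CL.
Dose = Css × CL × τ / F = 33.6 × 6.460 × 16.1 / 0.90 = 3883 mg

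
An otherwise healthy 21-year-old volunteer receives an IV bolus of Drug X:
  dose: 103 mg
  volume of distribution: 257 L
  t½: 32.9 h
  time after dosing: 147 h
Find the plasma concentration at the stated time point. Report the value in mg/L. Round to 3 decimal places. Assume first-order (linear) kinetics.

C₀ = Dose / Vd = 103.0 / 257 = 0.4008 mg/L
k = ln2 / t½ = 0.693147 / 32.9 = 0.02107 h⁻¹
C = C₀ · e^(−k·t) = 0.4008 × e^(−0.02107 × 147)
  = 0.4008 × 0.04517 = 0.01810 mg/L

0.018 mg/L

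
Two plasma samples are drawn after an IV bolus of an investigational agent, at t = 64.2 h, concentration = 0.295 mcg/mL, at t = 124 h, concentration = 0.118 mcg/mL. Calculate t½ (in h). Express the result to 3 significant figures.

k = ln(C₁/C₂) / (t₂ − t₁) = ln(0.295/0.118) / (124 − 64.2)
  = 0.9163 / 59.80 = 0.01532 h⁻¹
t½ = ln2 / k = 0.693147 / 0.01532 = 45.24 h

45.2 h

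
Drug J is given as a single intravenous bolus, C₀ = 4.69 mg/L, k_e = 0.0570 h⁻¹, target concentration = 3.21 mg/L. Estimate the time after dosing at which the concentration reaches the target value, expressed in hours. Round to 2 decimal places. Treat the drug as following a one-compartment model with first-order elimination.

6.65 h

t = ln(C₀ / C) / k = ln(4.690 / 3.21) / 0.05700
  = ln(1.461) / 0.05700 = 0.3791 / 0.05700 = 6.651 h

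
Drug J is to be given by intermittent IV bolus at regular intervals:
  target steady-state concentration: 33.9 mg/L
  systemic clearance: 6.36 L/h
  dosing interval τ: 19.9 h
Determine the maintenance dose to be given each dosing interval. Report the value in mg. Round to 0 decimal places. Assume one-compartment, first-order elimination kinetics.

4291 mg

At steady state, Dose/τ = Css × CL.
Dose = Css × CL × τ = 33.9 × 6.360 × 19.9 = 4291 mg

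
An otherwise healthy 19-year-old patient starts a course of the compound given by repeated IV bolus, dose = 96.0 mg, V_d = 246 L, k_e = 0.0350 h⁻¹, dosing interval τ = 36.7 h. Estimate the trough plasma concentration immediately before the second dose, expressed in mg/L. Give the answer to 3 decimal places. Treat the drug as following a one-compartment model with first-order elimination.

0.108 mg/L

C₀ per dose = Dose / Vd = 96.0 / 246 = 0.3902 mg/L
Fraction remaining after one interval: r = e^(−kτ) = e^(−0.03500 × 36.7) = 0.2768
Before dose 2, 1 dose has been given (aged 1τ).
C_trough = C₀ × r = 0.3902 × 0.2768 = 0.1080 mg/L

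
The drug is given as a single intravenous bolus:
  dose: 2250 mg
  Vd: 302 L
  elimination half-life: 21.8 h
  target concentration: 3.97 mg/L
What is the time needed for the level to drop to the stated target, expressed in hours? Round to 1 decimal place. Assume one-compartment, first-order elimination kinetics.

C₀ = Dose / Vd = 2250 / 302 = 7.450 mg/L
k = ln2 / t½ = 0.693147 / 21.8 = 0.03180 h⁻¹
t = ln(C₀ / C) / k = ln(7.450 / 3.97) / 0.03180
  = ln(1.877) / 0.03180 = 0.6297 / 0.03180 = 19.80 h

19.8 h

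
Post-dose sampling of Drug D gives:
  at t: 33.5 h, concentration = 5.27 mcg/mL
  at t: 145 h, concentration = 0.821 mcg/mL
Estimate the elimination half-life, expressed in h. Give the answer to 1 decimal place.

k = ln(C₁/C₂) / (t₂ − t₁) = ln(5.27/0.821) / (145 − 33.5)
  = 1.859 / 111.5 = 0.01667 h⁻¹
t½ = ln2 / k = 0.693147 / 0.01667 = 41.58 h

41.6 h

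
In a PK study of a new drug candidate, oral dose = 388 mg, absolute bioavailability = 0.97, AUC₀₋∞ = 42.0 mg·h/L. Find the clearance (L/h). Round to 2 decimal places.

8.96 L/h

CL = F·Dose / AUC = 0.97 × 388 / 42.0 = 8.961 L/h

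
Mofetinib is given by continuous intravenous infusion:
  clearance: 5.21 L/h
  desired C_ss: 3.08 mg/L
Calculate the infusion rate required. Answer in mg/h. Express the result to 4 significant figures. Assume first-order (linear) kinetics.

16.05 mg/h

At steady state, infusion rate R₀ = Css × CL = 3.08 × 5.210 = 16.05 mg/h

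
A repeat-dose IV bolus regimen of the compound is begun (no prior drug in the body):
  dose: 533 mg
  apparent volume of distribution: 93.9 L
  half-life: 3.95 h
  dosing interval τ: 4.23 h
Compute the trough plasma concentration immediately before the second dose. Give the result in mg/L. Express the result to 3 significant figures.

C₀ per dose = Dose / Vd = 533 / 93.9 = 5.676 mg/L
k = ln2 / t½ = 0.693147 / 3.95 = 0.1755 h⁻¹
Fraction remaining after one interval: r = e^(−kτ) = e^(−0.1755 × 4.23) = 0.4760
Before dose 2, 1 dose has been given (aged 1τ).
C_trough = C₀ × r = 5.676 × 0.4760 = 2.702 mg/L

2.70 mg/L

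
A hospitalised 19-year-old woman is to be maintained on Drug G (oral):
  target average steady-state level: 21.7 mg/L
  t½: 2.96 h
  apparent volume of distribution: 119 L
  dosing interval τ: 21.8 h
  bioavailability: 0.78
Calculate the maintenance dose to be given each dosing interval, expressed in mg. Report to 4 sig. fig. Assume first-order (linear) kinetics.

16900 mg

k = ln2 / t½ = 0.693147 / 2.96 = 0.2342 h⁻¹
CL = k × Vd = 0.2342 × 119 = 27.87 L/h
At steady state, F × (Dose/τ) = Css × CL.
Dose = Css × CL × τ / F = 21.7 × 27.87 × 21.8 / 0.78 = 16900 mg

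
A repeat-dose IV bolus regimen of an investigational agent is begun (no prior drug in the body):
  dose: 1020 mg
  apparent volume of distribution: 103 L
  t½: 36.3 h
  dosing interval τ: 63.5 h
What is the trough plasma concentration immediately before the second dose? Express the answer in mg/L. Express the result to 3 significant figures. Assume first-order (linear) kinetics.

C₀ per dose = Dose / Vd = 1020 / 103 = 9.903 mg/L
k = ln2 / t½ = 0.693147 / 36.3 = 0.01909 h⁻¹
Fraction remaining after one interval: r = e^(−kτ) = e^(−0.01909 × 63.5) = 0.2975
Before dose 2, 1 dose has been given (aged 1τ).
C_trough = C₀ × r = 9.903 × 0.2975 = 2.946 mg/L

2.95 mg/L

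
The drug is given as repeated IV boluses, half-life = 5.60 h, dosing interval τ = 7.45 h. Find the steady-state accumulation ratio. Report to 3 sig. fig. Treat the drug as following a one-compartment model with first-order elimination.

1.66

k = ln2 / t½ = 0.693147 / 5.60 = 0.1238 h⁻¹
e^(−kτ) = e^(−0.1238 × 7.45) = 0.3976
Accumulation ratio R = 1 / (1 − e^(−kτ)) = 1 / (1 − 0.3976) = 1.660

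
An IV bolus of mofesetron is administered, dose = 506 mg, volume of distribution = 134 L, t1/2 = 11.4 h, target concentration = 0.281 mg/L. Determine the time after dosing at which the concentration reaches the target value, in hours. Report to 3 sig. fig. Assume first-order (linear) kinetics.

C₀ = Dose / Vd = 506.0 / 134 = 3.776 mg/L
k = ln2 / t½ = 0.693147 / 11.4 = 0.06080 h⁻¹
t = ln(C₀ / C) / k = ln(3.776 / 0.281) / 0.06080
  = ln(13.44) / 0.06080 = 2.598 / 0.06080 = 42.73 h

42.7 h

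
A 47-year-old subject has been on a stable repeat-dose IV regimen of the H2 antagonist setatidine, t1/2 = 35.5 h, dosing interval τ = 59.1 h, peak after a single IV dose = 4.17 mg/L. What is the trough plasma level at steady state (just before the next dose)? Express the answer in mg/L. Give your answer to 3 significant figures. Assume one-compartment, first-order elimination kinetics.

1.92 mg/L

k = ln2 / t½ = 0.693147 / 35.5 = 0.01953 h⁻¹
e^(−kτ) = e^(−0.01953 × 59.1) = 0.3153
Accumulation ratio R = 1 / (1 − e^(−kτ)) = 1 / (1 − 0.3153) = 1.460
Steady-state trough = C₀ × R × e^(−kτ) = 4.17 × 1.460 × 0.3153 = 1.920 mg/L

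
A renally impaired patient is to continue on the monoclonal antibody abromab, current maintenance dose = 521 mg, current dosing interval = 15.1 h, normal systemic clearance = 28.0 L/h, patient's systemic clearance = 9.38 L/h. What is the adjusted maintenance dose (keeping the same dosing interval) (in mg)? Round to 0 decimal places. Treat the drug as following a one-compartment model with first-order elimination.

To keep the same average steady-state level, dosing rate must scale with clearance.
CL ratio = 9.38 / 28.0 = 0.3350
New dose (same interval) = 521 × 0.3350 = 174.5 mg

175 mg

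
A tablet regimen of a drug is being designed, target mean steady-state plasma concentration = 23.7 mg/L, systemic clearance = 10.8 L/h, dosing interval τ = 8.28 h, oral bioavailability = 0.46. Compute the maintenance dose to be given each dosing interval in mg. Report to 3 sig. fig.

4610 mg

At steady state, F × (Dose/τ) = Css × CL.
Dose = Css × CL × τ / F = 23.7 × 10.80 × 8.28 / 0.46 = 4607 mg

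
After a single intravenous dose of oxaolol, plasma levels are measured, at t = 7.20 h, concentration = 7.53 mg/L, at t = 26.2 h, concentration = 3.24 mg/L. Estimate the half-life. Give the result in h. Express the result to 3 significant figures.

k = ln(C₁/C₂) / (t₂ − t₁) = ln(7.53/3.24) / (26.2 − 7.20)
  = 0.8433 / 19.00 = 0.04438 h⁻¹
t½ = ln2 / k = 0.693147 / 0.04438 = 15.62 h

15.6 h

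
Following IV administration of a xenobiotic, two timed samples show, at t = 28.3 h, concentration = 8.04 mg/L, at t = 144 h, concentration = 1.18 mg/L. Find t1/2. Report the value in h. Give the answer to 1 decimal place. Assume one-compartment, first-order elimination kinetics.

k = ln(C₁/C₂) / (t₂ − t₁) = ln(8.04/1.18) / (144 − 28.3)
  = 1.919 / 115.7 = 0.01659 h⁻¹
t½ = ln2 / k = 0.693147 / 0.01659 = 41.78 h

41.8 h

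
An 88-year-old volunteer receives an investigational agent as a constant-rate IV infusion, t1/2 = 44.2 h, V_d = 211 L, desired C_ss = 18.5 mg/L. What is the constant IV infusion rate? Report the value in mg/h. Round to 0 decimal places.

k = ln2 / t½ = 0.693147 / 44.2 = 0.01568 h⁻¹
CL = k × Vd = 0.01568 × 211 = 3.308 L/h
At steady state, infusion rate R₀ = Css × CL = 18.5 × 3.308 = 61.20 mg/h

61 mg/h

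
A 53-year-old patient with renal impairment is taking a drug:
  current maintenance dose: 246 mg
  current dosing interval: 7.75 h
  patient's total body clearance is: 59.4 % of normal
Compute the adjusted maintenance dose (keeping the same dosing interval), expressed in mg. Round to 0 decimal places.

To keep the same average steady-state level, dosing rate must scale with clearance.
CL ratio = 59.4 / 100 = 0.5940
New dose (same interval) = 246 × 0.5940 = 146.1 mg

146 mg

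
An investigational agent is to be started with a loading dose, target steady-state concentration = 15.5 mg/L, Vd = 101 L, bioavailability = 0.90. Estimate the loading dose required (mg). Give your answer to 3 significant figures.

LD = Css × Vd / F = 15.5 × 101 / 0.90 = 1739 mg

1740 mg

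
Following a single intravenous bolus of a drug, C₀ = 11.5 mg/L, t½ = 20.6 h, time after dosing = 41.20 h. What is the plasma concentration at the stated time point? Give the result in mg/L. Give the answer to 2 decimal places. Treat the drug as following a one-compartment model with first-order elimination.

k = ln2 / t½ = 0.693147 / 20.6 = 0.03365 h⁻¹
t / t½ = 41.20 / 20.6 = 2 half-lives
C = C₀ × (1/2)^2 = 11.50 × 0.2500 = 2.875 mg/L

2.88 mg/L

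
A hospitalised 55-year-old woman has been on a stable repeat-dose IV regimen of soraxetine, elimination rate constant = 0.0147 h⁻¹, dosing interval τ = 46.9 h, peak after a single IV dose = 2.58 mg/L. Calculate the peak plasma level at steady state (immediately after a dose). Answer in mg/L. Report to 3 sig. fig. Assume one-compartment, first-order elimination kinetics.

5.18 mg/L

e^(−kτ) = e^(−0.01470 × 46.9) = 0.5019
Accumulation ratio R = 1 / (1 − e^(−kτ)) = 1 / (1 − 0.5019) = 2.008
Steady-state peak = C₀ × R = 2.58 × 2.008 = 5.181 mg/L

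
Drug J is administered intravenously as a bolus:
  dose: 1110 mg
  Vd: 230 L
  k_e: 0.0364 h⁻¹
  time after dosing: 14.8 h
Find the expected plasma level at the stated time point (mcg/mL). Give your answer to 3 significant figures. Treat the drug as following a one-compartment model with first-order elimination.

2.82 mcg/mL

C₀ = Dose / Vd = 1110 / 230 = 4.826 mg/L
C = C₀ · e^(−k·t) = 4.826 × e^(−0.03640 × 14.8)
  = 4.826 × 0.5835 = 2.816 mg/L
(2.816 mg/L = 2.816 mcg/mL)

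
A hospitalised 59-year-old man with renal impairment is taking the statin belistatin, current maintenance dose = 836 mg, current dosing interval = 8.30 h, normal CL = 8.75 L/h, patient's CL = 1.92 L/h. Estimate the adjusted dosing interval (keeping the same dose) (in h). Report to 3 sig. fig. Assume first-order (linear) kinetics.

37.8 h

To keep the same average steady-state level, dosing rate must scale with clearance.
CL ratio = 1.92 / 8.75 = 0.2194
New interval (same dose) = 8.30 / 0.2194 = 37.83 h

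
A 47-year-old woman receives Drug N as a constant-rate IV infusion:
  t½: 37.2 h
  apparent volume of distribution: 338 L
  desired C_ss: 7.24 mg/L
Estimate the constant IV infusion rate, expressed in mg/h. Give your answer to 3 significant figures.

45.6 mg/h

k = ln2 / t½ = 0.693147 / 37.2 = 0.01863 h⁻¹
CL = k × Vd = 0.01863 × 338 = 6.297 L/h
At steady state, infusion rate R₀ = Css × CL = 7.24 × 6.297 = 45.59 mg/h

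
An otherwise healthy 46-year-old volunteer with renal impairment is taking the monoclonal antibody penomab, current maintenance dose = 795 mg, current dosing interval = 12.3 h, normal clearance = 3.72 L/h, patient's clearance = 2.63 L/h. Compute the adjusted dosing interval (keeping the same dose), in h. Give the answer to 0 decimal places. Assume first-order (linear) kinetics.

To keep the same average steady-state level, dosing rate must scale with clearance.
CL ratio = 2.63 / 3.72 = 0.7070
New interval (same dose) = 12.3 / 0.7070 = 17.40 h

17 h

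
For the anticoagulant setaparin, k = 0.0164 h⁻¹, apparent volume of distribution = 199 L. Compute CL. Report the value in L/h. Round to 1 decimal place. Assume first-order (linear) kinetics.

CL = k × Vd = 0.0164 × 199 = 3.264 L/h

3.3 L/h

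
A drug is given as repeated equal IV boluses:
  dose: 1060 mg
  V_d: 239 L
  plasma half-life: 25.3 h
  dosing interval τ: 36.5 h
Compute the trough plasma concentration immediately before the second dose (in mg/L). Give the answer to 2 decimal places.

C₀ per dose = Dose / Vd = 1060 / 239 = 4.435 mg/L
k = ln2 / t½ = 0.693147 / 25.3 = 0.02740 h⁻¹
Fraction remaining after one interval: r = e^(−kτ) = e^(−0.02740 × 36.5) = 0.3678
Before dose 2, 1 dose has been given (aged 1τ).
C_trough = C₀ × r = 4.435 × 0.3678 = 1.631 mg/L

1.63 mg/L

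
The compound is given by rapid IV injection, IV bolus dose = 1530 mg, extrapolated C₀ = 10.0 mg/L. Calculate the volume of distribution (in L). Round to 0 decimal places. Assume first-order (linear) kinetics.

Vd = Dose / C₀ = 1530 / 10.0 = 153.0 L

153 L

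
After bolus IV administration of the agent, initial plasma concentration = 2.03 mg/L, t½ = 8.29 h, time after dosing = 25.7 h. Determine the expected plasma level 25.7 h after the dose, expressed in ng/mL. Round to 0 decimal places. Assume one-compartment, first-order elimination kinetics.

k = ln2 / t½ = 0.693147 / 8.29 = 0.08361 h⁻¹
C = C₀ · e^(−k·t) = 2.030 × e^(−0.08361 × 25.7)
  = 2.030 × 0.1166 = 0.2367 mg/L
Convert: 0.2367 mg/L × 1000 = 236.7 ng/mL

237 ng/mL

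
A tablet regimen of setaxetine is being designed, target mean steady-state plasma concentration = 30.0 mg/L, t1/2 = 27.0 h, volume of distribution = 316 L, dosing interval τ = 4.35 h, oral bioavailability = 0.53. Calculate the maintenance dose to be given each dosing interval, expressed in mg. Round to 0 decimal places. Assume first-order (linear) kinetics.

1997 mg

k = ln2 / t½ = 0.693147 / 27.0 = 0.02567 h⁻¹
CL = k × Vd = 0.02567 × 316 = 8.112 L/h
At steady state, F × (Dose/τ) = Css × CL.
Dose = Css × CL × τ / F = 30.0 × 8.112 × 4.35 / 0.53 = 1997 mg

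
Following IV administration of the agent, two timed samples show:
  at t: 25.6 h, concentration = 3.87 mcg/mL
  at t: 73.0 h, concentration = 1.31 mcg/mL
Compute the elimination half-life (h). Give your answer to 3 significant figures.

30.3 h

k = ln(C₁/C₂) / (t₂ − t₁) = ln(3.87/1.31) / (73.0 − 25.6)
  = 1.083 / 47.40 = 0.02285 h⁻¹
t½ = ln2 / k = 0.693147 / 0.02285 = 30.33 h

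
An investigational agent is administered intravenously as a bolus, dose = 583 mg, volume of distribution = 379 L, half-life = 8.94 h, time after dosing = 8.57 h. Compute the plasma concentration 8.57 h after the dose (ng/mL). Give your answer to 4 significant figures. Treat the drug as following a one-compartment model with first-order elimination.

C₀ = Dose / Vd = 583.0 / 379 = 1.538 mg/L
k = ln2 / t½ = 0.693147 / 8.94 = 0.07753 h⁻¹
C = C₀ · e^(−k·t) = 1.538 × e^(−0.07753 × 8.57)
  = 1.538 × 0.5146 = 0.7915 mg/L
Convert: 0.7915 mg/L × 1000 = 791.5 ng/mL

791.5 ng/mL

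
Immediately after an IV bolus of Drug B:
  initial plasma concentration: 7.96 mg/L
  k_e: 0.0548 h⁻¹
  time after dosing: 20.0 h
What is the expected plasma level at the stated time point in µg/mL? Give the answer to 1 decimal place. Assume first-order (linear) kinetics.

2.7 µg/mL

C = C₀ · e^(−k·t) = 7.960 × e^(−0.05480 × 20.0)
  = 7.960 × 0.3342 = 2.660 mg/L
(2.660 mg/L = 2.660 µg/mL)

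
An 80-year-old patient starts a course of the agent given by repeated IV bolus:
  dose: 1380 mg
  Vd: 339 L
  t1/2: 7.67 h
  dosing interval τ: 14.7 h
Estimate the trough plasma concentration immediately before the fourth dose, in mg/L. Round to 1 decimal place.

1.4 mg/L

C₀ per dose = Dose / Vd = 1380 / 339 = 4.071 mg/L
k = ln2 / t½ = 0.693147 / 7.67 = 0.09037 h⁻¹
Fraction remaining after one interval: r = e^(−kτ) = e^(−0.09037 × 14.7) = 0.2649
Before dose 4, 3 doses have been given (aged 1τ, 2τ, 3τ).
C_trough = C₀ × (r + r² + … + r^3) = C₀ × r(1−r^3)/(1−r)
        = 4.071 × 0.2649 × (1 − 0.01859) / (1 − 0.2649) = 1.440 mg/L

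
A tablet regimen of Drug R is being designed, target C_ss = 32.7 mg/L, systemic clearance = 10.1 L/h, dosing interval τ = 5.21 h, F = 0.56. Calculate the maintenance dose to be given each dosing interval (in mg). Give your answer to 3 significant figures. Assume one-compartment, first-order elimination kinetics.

At steady state, F × (Dose/τ) = Css × CL.
Dose = Css × CL × τ / F = 32.7 × 10.10 × 5.21 / 0.56 = 3073 mg

3070 mg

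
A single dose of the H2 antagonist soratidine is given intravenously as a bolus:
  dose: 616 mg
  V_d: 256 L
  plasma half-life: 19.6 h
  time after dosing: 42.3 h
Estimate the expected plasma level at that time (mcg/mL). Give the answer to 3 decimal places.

C₀ = Dose / Vd = 616.0 / 256 = 2.406 mg/L
k = ln2 / t½ = 0.693147 / 19.6 = 0.03536 h⁻¹
C = C₀ · e^(−k·t) = 2.406 × e^(−0.03536 × 42.3)
  = 2.406 × 0.2241 = 0.5392 mg/L
(0.5392 mg/L = 0.5392 mcg/mL)

0.539 mcg/mL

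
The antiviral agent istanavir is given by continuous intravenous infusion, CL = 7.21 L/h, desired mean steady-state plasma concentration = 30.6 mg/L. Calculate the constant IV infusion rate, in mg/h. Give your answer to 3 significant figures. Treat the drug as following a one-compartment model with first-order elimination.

At steady state, infusion rate R₀ = Css × CL = 30.6 × 7.210 = 220.6 mg/h

221 mg/h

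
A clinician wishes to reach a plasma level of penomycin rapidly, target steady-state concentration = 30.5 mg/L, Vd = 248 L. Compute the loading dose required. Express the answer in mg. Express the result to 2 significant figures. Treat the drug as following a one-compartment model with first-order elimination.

LD = Css × Vd = 30.5 × 248 = 7564 mg

7600 mg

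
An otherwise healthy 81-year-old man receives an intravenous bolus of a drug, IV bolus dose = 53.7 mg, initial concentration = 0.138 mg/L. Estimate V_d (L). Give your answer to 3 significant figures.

389 L

Vd = Dose / C₀ = 53.70 / 0.138 = 389.1 L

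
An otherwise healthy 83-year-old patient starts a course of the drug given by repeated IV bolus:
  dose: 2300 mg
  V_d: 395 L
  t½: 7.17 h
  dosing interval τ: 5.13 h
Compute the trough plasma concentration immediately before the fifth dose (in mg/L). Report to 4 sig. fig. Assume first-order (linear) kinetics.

C₀ per dose = Dose / Vd = 2300 / 395 = 5.823 mg/L
k = ln2 / t½ = 0.693147 / 7.17 = 0.09667 h⁻¹
Fraction remaining after one interval: r = e^(−kτ) = e^(−0.09667 × 5.13) = 0.6090
Before dose 5, 4 doses have been given (aged 1τ, 2τ, 3τ, 4τ).
C_trough = C₀ × (r + r² + … + r^4) = C₀ × r(1−r^4)/(1−r)
        = 5.823 × 0.6090 × (1 − 0.1376) / (1 − 0.6090) = 7.822 mg/L

7.822 mg/L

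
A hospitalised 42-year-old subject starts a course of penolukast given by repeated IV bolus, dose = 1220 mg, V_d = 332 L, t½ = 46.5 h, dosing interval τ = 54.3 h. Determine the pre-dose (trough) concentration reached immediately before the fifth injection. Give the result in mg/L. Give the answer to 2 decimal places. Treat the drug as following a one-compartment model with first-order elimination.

2.83 mg/L

C₀ per dose = Dose / Vd = 1220 / 332 = 3.675 mg/L
k = ln2 / t½ = 0.693147 / 46.5 = 0.01491 h⁻¹
Fraction remaining after one interval: r = e^(−kτ) = e^(−0.01491 × 54.3) = 0.4450
Before dose 5, 4 doses have been given (aged 1τ, 2τ, 3τ, 4τ).
C_trough = C₀ × (r + r² + … + r^4) = C₀ × r(1−r^4)/(1−r)
        = 3.675 × 0.4450 × (1 − 0.03921) / (1 − 0.4450) = 2.831 mg/L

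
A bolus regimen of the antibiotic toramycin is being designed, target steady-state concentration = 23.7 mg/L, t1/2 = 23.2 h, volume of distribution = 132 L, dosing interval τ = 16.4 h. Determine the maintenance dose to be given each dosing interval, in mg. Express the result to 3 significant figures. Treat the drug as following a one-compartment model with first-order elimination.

k = ln2 / t½ = 0.693147 / 23.2 = 0.02988 h⁻¹
CL = k × Vd = 0.02988 × 132 = 3.944 L/h
At steady state, Dose/τ = Css × CL.
Dose = Css × CL × τ = 23.7 × 3.944 × 16.4 = 1533 mg

1530 mg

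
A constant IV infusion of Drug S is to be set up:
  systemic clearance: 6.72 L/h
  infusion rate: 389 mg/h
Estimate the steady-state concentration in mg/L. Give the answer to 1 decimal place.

At steady state Css = R₀ / CL = 389 / 6.720 = 57.89 mg/L

57.9 mg/L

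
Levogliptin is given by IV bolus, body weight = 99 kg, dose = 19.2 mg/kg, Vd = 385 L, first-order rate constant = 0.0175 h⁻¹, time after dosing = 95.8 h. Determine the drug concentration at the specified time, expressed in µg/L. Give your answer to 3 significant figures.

Total dose = 19.2 × 99 = 1901 mg
C₀ = Dose / Vd = 1901 / 385 = 4.938 mg/L
C = C₀ · e^(−k·t) = 4.938 × e^(−0.01750 × 95.8)
  = 4.938 × 0.1870 = 0.9234 mg/L
Convert: 0.9234 mg/L × 1000 = 923.4 µg/L

923 µg/L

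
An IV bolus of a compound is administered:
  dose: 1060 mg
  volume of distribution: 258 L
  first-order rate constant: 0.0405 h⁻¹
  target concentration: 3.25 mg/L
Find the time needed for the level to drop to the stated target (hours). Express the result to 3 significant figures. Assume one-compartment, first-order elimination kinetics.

5.79 h

C₀ = Dose / Vd = 1060 / 258 = 4.109 mg/L
t = ln(C₀ / C) / k = ln(4.109 / 3.25) / 0.04050
  = ln(1.264) / 0.04050 = 0.2343 / 0.04050 = 5.785 h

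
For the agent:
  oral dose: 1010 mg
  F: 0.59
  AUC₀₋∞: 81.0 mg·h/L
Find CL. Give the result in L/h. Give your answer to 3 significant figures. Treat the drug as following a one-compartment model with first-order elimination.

CL = F·Dose / AUC = 0.59 × 1010 / 81.0 = 7.357 L/h

7.36 L/h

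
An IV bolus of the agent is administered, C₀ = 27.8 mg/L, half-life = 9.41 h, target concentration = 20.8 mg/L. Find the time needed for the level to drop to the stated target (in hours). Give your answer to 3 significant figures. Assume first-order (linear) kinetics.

k = ln2 / t½ = 0.693147 / 9.41 = 0.07366 h⁻¹
t = ln(C₀ / C) / k = ln(27.80 / 20.8) / 0.07366
  = ln(1.337) / 0.07366 = 0.2904 / 0.07366 = 3.942 h

3.94 h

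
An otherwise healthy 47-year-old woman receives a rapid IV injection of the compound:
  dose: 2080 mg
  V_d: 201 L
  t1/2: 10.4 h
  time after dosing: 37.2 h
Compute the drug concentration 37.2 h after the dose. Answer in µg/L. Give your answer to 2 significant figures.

C₀ = Dose / Vd = 2080 / 201 = 10.35 mg/L
k = ln2 / t½ = 0.693147 / 10.4 = 0.06665 h⁻¹
C = C₀ · e^(−k·t) = 10.35 × e^(−0.06665 × 37.2)
  = 10.35 × 0.08380 = 0.8673 mg/L
Convert: 0.8673 mg/L × 1000 = 867.3 µg/L

870 µg/L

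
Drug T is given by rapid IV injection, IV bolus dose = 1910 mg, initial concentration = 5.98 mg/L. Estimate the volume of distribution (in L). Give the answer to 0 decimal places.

Vd = Dose / C₀ = 1910 / 5.98 = 319.4 L

319 L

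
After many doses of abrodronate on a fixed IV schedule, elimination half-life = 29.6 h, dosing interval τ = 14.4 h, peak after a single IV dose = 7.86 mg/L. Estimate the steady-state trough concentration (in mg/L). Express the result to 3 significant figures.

k = ln2 / t½ = 0.693147 / 29.6 = 0.02342 h⁻¹
e^(−kτ) = e^(−0.02342 × 14.4) = 0.7137
Accumulation ratio R = 1 / (1 − e^(−kτ)) = 1 / (1 − 0.7137) = 3.493
Steady-state trough = C₀ × R × e^(−kτ) = 7.86 × 3.493 × 0.7137 = 19.59 mg/L

19.6 mg/L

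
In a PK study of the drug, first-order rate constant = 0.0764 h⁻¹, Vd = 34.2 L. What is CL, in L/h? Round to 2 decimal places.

2.61 L/h

CL = k × Vd = 0.0764 × 34.2 = 2.613 L/h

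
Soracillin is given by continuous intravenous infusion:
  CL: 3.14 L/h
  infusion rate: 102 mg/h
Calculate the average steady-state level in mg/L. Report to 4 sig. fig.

At steady state Css = R₀ / CL = 102 / 3.140 = 32.48 mg/L

32.48 mg/L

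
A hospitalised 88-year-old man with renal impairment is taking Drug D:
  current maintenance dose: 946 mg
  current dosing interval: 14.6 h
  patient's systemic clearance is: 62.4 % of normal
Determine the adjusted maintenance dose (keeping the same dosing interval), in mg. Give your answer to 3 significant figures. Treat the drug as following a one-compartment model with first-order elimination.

To keep the same average steady-state level, dosing rate must scale with clearance.
CL ratio = 62.4 / 100 = 0.6240
New dose (same interval) = 946 × 0.6240 = 590.3 mg

590 mg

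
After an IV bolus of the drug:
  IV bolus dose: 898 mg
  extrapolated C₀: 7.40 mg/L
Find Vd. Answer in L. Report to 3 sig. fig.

121 L

Vd = Dose / C₀ = 898.0 / 7.40 = 121.4 L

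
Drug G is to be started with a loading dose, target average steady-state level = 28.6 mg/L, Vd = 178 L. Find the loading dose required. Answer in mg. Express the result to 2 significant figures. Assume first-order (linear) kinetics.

LD = Css × Vd = 28.6 × 178 = 5091 mg

5100 mg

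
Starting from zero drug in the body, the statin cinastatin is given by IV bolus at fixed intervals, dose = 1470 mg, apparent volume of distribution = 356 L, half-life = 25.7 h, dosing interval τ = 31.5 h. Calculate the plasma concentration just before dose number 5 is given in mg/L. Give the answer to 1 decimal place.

C₀ per dose = Dose / Vd = 1470 / 356 = 4.129 mg/L
k = ln2 / t½ = 0.693147 / 25.7 = 0.02697 h⁻¹
Fraction remaining after one interval: r = e^(−kτ) = e^(−0.02697 × 31.5) = 0.4276
Before dose 5, 4 doses have been given (aged 1τ, 2τ, 3τ, 4τ).
C_trough = C₀ × (r + r² + … + r^4) = C₀ × r(1−r^4)/(1−r)
        = 4.129 × 0.4276 × (1 − 0.03343) / (1 − 0.4276) = 2.981 mg/L

3.0 mg/L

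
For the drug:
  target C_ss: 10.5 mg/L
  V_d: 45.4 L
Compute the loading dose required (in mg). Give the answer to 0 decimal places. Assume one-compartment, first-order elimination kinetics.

477 mg

LD = Css × Vd = 10.5 × 45.4 = 476.7 mg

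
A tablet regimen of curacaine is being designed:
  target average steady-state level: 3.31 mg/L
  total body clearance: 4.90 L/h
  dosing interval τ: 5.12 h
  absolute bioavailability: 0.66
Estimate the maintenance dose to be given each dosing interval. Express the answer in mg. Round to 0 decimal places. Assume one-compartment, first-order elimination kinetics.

At steady state, F × (Dose/τ) = Css × CL.
Dose = Css × CL × τ / F = 3.31 × 4.900 × 5.12 / 0.66 = 125.8 mg

126 mg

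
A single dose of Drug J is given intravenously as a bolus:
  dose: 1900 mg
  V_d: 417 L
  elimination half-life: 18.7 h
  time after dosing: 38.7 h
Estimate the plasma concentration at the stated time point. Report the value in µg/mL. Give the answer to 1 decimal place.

C₀ = Dose / Vd = 1900 / 417 = 4.556 mg/L
k = ln2 / t½ = 0.693147 / 18.7 = 0.03707 h⁻¹
C = C₀ · e^(−k·t) = 4.556 × e^(−0.03707 × 38.7)
  = 4.556 × 0.2382 = 1.085 mg/L
(1.085 mg/L = 1.085 µg/mL)

1.1 µg/mL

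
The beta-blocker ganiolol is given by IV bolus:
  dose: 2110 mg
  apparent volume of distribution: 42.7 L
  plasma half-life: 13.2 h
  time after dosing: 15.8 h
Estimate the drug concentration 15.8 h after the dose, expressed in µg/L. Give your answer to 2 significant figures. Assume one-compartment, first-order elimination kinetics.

C₀ = Dose / Vd = 2110 / 42.7 = 49.41 mg/L
k = ln2 / t½ = 0.693147 / 13.2 = 0.05251 h⁻¹
C = C₀ · e^(−k·t) = 49.41 × e^(−0.05251 × 15.8)
  = 49.41 × 0.4362 = 21.55 mg/L
Convert: 21.55 mg/L × 1000 = 21550 µg/L

22000 µg/L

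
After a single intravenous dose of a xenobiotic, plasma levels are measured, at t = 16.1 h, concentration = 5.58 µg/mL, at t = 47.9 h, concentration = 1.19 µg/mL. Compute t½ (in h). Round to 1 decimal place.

k = ln(C₁/C₂) / (t₂ − t₁) = ln(5.58/1.19) / (47.9 − 16.1)
  = 1.545 / 31.80 = 0.04858 h⁻¹
t½ = ln2 / k = 0.693147 / 0.04858 = 14.27 h

14.3 h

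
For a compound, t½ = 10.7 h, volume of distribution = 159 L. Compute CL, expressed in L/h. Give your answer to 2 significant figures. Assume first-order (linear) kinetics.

10 L/h

k = ln2 / t½ = 0.693147 / 10.7 = 0.06478 h⁻¹
CL = k × Vd = 0.06478 × 159 = 10.30 L/h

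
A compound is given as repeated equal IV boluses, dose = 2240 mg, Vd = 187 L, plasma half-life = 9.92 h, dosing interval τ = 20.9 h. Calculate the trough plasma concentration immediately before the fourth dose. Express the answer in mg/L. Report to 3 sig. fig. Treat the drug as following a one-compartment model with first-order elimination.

3.58 mg/L

C₀ per dose = Dose / Vd = 2240 / 187 = 11.98 mg/L
k = ln2 / t½ = 0.693147 / 9.92 = 0.06987 h⁻¹
Fraction remaining after one interval: r = e^(−kτ) = e^(−0.06987 × 20.9) = 0.2322
Before dose 4, 3 doses have been given (aged 1τ, 2τ, 3τ).
C_trough = C₀ × (r + r² + … + r^3) = C₀ × r(1−r^3)/(1−r)
        = 11.98 × 0.2322 × (1 − 0.01252) / (1 − 0.2322) = 3.578 mg/L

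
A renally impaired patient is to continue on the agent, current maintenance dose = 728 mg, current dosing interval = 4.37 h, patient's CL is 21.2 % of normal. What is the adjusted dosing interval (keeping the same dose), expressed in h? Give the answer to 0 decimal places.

21 h

To keep the same average steady-state level, dosing rate must scale with clearance.
CL ratio = 21.2 / 100 = 0.2120
New interval (same dose) = 4.37 / 0.2120 = 20.61 h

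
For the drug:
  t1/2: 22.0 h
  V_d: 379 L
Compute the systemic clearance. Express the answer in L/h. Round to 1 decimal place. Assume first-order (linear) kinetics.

11.9 L/h

k = ln2 / t½ = 0.693147 / 22.0 = 0.03151 h⁻¹
CL = k × Vd = 0.03151 × 379 = 11.94 L/h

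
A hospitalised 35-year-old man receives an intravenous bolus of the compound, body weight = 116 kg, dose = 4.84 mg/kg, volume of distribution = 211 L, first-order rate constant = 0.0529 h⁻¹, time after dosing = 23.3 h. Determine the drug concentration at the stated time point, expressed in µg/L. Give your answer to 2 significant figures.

Total dose = 4.84 × 116 = 561.4 mg
C₀ = Dose / Vd = 561.4 / 211 = 2.661 mg/L
C = C₀ · e^(−k·t) = 2.661 × e^(−0.05290 × 23.3)
  = 2.661 × 0.2915 = 0.7757 mg/L
Convert: 0.7757 mg/L × 1000 = 775.7 µg/L

780 µg/L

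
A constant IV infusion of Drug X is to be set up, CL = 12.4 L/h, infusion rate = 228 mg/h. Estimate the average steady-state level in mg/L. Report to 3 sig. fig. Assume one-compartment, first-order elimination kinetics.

At steady state Css = R₀ / CL = 228 / 12.40 = 18.39 mg/L

18.4 mg/L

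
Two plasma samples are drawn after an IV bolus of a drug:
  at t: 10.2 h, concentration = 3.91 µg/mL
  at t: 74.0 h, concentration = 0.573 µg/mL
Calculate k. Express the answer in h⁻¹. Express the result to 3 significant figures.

k = ln(C₁/C₂) / (t₂ − t₁) = ln(3.91/0.573) / (74.0 − 10.2)
  = 1.920 / 63.80 = 0.03009 h⁻¹

0.0301 h⁻¹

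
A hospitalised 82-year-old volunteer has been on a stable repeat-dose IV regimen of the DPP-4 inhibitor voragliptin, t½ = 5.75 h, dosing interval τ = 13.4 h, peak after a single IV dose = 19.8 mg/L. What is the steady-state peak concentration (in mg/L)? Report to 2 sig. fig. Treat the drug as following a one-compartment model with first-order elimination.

k = ln2 / t½ = 0.693147 / 5.75 = 0.1205 h⁻¹
e^(−kτ) = e^(−0.1205 × 13.4) = 0.1990
Accumulation ratio R = 1 / (1 − e^(−kτ)) = 1 / (1 − 0.1990) = 1.248
Steady-state peak = C₀ × R = 19.8 × 1.248 = 24.71 mg/L

25 mg/L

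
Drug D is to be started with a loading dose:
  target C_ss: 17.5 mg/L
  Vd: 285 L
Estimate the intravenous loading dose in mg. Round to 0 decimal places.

LD = Css × Vd = 17.5 × 285 = 4988 mg

4988 mg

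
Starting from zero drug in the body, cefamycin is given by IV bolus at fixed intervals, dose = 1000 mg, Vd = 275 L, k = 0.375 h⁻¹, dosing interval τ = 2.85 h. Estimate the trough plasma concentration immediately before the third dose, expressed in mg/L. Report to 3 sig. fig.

1.68 mg/L

C₀ per dose = Dose / Vd = 1000 / 275 = 3.636 mg/L
Fraction remaining after one interval: r = e^(−kτ) = e^(−0.3750 × 2.85) = 0.3434
Before dose 3, 2 doses have been given (aged 1τ, 2τ).
C_trough = C₀ × (r + r²) = 3.636 × (0.3434 + 0.1179) = 1.677 mg/L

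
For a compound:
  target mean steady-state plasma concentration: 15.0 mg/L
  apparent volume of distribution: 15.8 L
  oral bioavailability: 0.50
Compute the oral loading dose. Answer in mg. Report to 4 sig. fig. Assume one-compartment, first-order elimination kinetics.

474.0 mg

LD = Css × Vd / F = 15.0 × 15.8 / 0.50 = 474.0 mg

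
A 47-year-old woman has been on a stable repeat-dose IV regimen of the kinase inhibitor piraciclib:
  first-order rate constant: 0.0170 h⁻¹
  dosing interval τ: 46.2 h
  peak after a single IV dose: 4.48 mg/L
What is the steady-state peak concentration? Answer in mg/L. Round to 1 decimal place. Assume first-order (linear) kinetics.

e^(−kτ) = e^(−0.01700 × 46.2) = 0.4559
Accumulation ratio R = 1 / (1 − e^(−kτ)) = 1 / (1 − 0.4559) = 1.838
Steady-state peak = C₀ × R = 4.48 × 1.838 = 8.234 mg/L

8.2 mg/L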